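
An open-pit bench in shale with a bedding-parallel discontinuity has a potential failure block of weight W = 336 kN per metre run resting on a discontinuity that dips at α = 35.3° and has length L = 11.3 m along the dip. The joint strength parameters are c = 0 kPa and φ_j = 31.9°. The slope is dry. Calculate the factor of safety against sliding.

FS = 0.88

Resolving the block weight along and normal to the plane and applying the Mohr–Coulomb strength on the joint:
N' = W cosα = 336·cos35.3° = 274.2 kN/m
Driving force T = W sinα = 336·sin35.3° = 194.2 kN/m
Resisting force R = c·L + N'·tanφ_j = 0·11.3 + 274.2·tan31.9° = 0.0 + 170.7 = 170.7 kN/m
FS = R / T = 170.7 / 194.2 = 0.879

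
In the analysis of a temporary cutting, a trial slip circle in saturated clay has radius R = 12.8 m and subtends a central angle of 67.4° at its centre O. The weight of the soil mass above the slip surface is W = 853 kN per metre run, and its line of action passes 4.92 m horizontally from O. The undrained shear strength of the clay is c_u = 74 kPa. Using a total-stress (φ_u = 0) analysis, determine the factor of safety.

FS = 3.40

Taking moments about the centre O, the resisting moment is provided by the undrained shear strength acting along the arc:
Arc length L_a = R·θ = 12.8·(67.4°·π/180) = 12.8·1.1764 = 15.06 m
M_R = c_u·L_a·R = 74·15.06·12.8 = 14262.3 kN·m/m
M_D = W·d = 853·4.92 = 4196.8 kN·m/m
FS = M_R / M_D = 14262.3 / 4196.8 = 3.398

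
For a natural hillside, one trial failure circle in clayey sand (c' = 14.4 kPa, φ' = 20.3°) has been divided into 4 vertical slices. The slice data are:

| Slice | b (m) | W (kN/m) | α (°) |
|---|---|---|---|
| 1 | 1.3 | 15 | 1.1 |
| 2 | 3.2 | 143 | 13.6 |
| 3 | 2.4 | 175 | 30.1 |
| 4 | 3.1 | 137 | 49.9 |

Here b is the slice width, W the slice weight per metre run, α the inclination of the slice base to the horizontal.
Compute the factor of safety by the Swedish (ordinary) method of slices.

FS = 1.42

Ordinary method of slices: FS = Σ[c'·Δl_i + (W_i cosα_i)·tanφ'] / Σ W_i sinα_i, with Δl_i = b_i / cosα_i.
Slice 1: Δl = 1.3/cos1.1° = 1.300 m; N'_1 = 15·cos1.1° = 15.0; c'Δl = 18.72; W sinα = 0.3
Slice 2: Δl = 3.2/cos13.6° = 3.292 m; N'_2 = 143·cos13.6° = 139.0; c'Δl = 47.41; W sinα = 33.6
Slice 3: Δl = 2.4/cos30.1° = 2.774 m; N'_3 = 175·cos30.1° = 151.4; c'Δl = 39.95; W sinα = 87.8
Slice 4: Δl = 3.1/cos49.9° = 4.813 m; N'_4 = 137·cos49.9° = 88.2; c'Δl = 69.30; W sinα = 104.8
Σc'Δl = 175.4 kN/m; ΣN' = 393.6 kN/m; ΣW sinα = 226.5 kN/m
Resisting = 175.4 + 393.6·tan20.3° = 175.4 + 145.6 = 321.0 kN/m
FS = 321.0 / 226.5 = 1.417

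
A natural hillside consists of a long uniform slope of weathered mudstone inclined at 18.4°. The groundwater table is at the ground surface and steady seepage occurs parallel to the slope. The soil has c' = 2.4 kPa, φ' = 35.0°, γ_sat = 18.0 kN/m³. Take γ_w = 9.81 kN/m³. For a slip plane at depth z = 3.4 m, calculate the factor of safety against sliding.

With seepage parallel to the slope and the water table at the surface, the effective normal stress on the slip plane uses the buoyant unit weight γ' = γ_sat − γ_w while the driving shear stress uses γ_sat:
FS = [c' + γ' z cos²β tanφ'] / [γ_sat z sinβ cosβ]
γ' = 18.0 − 9.81 = 8.19 kN/m³
Numerator = 2.4 + 8.19·3.4·cos²18.4°·tan35.0° = 2.4 + 8.19·3.4·0.9004·0.7002 = 19.955 kPa
Denominator = 18.0·3.4·sin18.4°·cos18.4° = 18.0·3.4·0.3156·0.9489 = 18.330 kPa
FS = 19.955 / 18.330 = 1.089

FS = 1.09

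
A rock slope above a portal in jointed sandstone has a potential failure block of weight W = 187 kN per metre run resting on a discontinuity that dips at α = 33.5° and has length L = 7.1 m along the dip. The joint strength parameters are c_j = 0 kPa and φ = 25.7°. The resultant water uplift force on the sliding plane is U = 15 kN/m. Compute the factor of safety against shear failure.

FS = 0.66

Resolving the block weight along and normal to the plane and applying the Mohr–Coulomb strength on the joint:
N' = W cosα − U = 187·cos33.5° − 15 = 140.9 kN/m
Driving force T = W sinα = 187·sin33.5° = 103.2 kN/m
Resisting force R = c_j·L + N'·tanφ = 0·7.1 + 140.9·tan25.7° = 0.0 + 67.8 = 67.8 kN/m
FS = R / T = 67.8 / 103.2 = 0.657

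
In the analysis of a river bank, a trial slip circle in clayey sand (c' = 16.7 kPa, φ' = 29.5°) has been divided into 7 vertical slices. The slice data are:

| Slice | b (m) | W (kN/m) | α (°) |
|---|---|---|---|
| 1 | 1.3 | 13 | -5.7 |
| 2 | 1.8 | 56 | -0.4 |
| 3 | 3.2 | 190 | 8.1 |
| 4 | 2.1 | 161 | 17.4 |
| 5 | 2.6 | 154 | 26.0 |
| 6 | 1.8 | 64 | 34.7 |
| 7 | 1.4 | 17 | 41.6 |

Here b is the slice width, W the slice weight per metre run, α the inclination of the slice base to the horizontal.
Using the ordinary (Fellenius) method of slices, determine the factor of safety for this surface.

Ordinary method of slices: FS = Σ[c'·Δl_i + (W_i cosα_i)·tanφ'] / Σ W_i sinα_i, with Δl_i = b_i / cosα_i.
Slice 1: Δl = 1.3/cos(-5.7°) = 1.306 m; N'_1 = 13·cos(-5.7°) = 12.9; c'Δl = 21.82; W sinα = -1.3
Slice 2: Δl = 1.8/cos(-0.4°) = 1.800 m; N'_2 = 56·cos(-0.4°) = 56.0; c'Δl = 30.06; W sinα = -0.4
Slice 3: Δl = 3.2/cos8.1° = 3.232 m; N'_3 = 190·cos8.1° = 188.1; c'Δl = 53.98; W sinα = 26.8
Slice 4: Δl = 2.1/cos17.4° = 2.201 m; N'_4 = 161·cos17.4° = 153.6; c'Δl = 36.75; W sinα = 48.1
Slice 5: Δl = 2.6/cos26.0° = 2.893 m; N'_5 = 154·cos26.0° = 138.4; c'Δl = 48.31; W sinα = 67.5
Slice 6: Δl = 1.8/cos34.7° = 2.189 m; N'_6 = 64·cos34.7° = 52.6; c'Δl = 36.56; W sinα = 36.4
Slice 7: Δl = 1.4/cos41.6° = 1.872 m; N'_7 = 17·cos41.6° = 12.7; c'Δl = 31.27; W sinα = 11.3
Σc'Δl = 258.7 kN/m; ΣN' = 614.4 kN/m; ΣW sinα = 188.5 kN/m
Resisting = 258.7 + 614.4·tan29.5° = 258.7 + 347.6 = 606.4 kN/m
FS = 606.4 / 188.5 = 3.217

FS = 3.22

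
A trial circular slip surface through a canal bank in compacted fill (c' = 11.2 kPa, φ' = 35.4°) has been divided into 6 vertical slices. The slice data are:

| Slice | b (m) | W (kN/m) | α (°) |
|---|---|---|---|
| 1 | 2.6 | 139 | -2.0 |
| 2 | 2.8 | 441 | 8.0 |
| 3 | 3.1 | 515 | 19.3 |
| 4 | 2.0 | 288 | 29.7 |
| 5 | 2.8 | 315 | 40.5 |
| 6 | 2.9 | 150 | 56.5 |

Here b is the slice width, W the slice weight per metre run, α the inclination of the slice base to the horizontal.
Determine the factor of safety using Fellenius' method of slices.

FS = 1.98

Ordinary method of slices: FS = Σ[c'·Δl_i + (W_i cosα_i)·tanφ'] / Σ W_i sinα_i, with Δl_i = b_i / cosα_i.
Slice 1: Δl = 2.6/cos(-2.0°) = 2.602 m; N'_1 = 139·cos(-2.0°) = 138.9; c'Δl = 29.14; W sinα = -4.9
Slice 2: Δl = 2.8/cos8.0° = 2.828 m; N'_2 = 441·cos8.0° = 436.7; c'Δl = 31.67; W sinα = 61.4
Slice 3: Δl = 3.1/cos19.3° = 3.285 m; N'_3 = 515·cos19.3° = 486.1; c'Δl = 36.79; W sinα = 170.2
Slice 4: Δl = 2.0/cos29.7° = 2.302 m; N'_4 = 288·cos29.7° = 250.2; c'Δl = 25.79; W sinα = 142.7
Slice 5: Δl = 2.8/cos40.5° = 3.682 m; N'_5 = 315·cos40.5° = 239.5; c'Δl = 41.24; W sinα = 204.6
Slice 6: Δl = 2.9/cos56.5° = 5.254 m; N'_6 = 150·cos56.5° = 82.8; c'Δl = 58.85; W sinα = 125.1
Σc'Δl = 223.5 kN/m; ΣN' = 1634.2 kN/m; ΣW sinα = 699.1 kN/m
Resisting = 223.5 + 1634.2·tan35.4° = 223.5 + 1161.3 = 1384.8 kN/m
FS = 1384.8 / 699.1 = 1.981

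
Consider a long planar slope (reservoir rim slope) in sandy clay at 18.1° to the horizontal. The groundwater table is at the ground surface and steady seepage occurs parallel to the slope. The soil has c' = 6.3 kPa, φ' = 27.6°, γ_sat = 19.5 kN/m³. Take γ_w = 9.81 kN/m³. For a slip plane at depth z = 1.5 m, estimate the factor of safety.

FS = 1.52

With seepage parallel to the slope and the water table at the surface, the effective normal stress on the slip plane uses the buoyant unit weight γ' = γ_sat − γ_w while the driving shear stress uses γ_sat:
FS = [c' + γ' z cos²β tanφ'] / [γ_sat z sinβ cosβ]
γ' = 19.5 − 9.81 = 9.69 kN/m³
Numerator = 6.3 + 9.69·1.5·cos²18.1°·tan27.6° = 6.3 + 9.69·1.5·0.9035·0.5228 = 13.165 kPa
Denominator = 19.5·1.5·sin18.1°·cos18.1° = 19.5·1.5·0.3107·0.9505 = 8.638 kPa
FS = 13.165 / 8.638 = 1.524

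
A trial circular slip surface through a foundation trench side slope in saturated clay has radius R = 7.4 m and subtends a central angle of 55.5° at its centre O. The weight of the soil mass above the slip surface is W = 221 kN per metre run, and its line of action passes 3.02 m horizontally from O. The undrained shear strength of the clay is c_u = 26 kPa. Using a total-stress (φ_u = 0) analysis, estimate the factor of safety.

FS = 2.07

Taking moments about the centre O, the resisting moment is provided by the undrained shear strength acting along the arc:
Arc length L_a = R·θ = 7.4·(55.5°·π/180) = 7.4·0.9687 = 7.17 m
M_R = c_u·L_a·R = 26·7.17·7.4 = 1379.1 kN·m/m
M_D = W·d = 221·3.02 = 667.4 kN·m/m
FS = M_R / M_D = 1379.1 / 667.4 = 2.066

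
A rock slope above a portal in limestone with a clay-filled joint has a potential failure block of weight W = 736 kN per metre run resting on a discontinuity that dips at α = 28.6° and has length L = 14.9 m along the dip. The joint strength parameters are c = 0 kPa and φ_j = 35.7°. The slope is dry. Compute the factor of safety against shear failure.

FS = 1.32

Resolving the block weight along and normal to the plane and applying the Mohr–Coulomb strength on the joint:
N' = W cosα = 736·cos28.6° = 646.2 kN/m
Driving force T = W sinα = 736·sin28.6° = 352.3 kN/m
Resisting force R = c·L + N'·tanφ_j = 0·14.9 + 646.2·tan35.7° = 0.0 + 464.3 = 464.3 kN/m
FS = R / T = 464.3 / 352.3 = 1.318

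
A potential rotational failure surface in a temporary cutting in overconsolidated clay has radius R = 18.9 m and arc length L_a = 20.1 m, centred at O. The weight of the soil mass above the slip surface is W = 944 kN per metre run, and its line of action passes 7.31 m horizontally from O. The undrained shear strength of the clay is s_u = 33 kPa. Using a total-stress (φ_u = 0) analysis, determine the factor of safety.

FS = 1.82

Taking moments about the centre O, the resisting moment is provided by the undrained shear strength acting along the arc:
M_R = s_u·L_a·R = 33·20.10·18.9 = 12536.4 kN·m/m
M_D = W·d = 944·7.31 = 6900.6 kN·m/m
FS = M_R / M_D = 12536.4 / 6900.6 = 1.817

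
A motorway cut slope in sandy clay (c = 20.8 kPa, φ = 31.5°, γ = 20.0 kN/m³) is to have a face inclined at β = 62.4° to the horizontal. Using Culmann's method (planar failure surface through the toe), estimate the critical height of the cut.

Culmann's analysis gives the critical failure plane at α_cr = (β + φ)/2 = (62.4 + 31.5)/2 = 47.0°, and the critical height
H_c = (4c/γ) · sinβ cosφ / [1 − cos(β − φ)]
    = (4·20.8/20.0) · sin62.4°·cos31.5° / [1 − cos(30.9°)]
    = 4.160 · 0.8862·0.8526 / [1 − 0.8581]
    = 4.160 · 0.7556 / 0.1419
    = 22.15 m

H_c = 22.15 m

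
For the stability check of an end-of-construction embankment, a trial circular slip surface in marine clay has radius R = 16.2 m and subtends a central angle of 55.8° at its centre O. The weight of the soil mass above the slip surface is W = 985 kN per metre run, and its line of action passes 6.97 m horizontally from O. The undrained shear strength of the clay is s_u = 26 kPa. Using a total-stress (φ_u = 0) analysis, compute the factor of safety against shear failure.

Taking moments about the centre O, the resisting moment is provided by the undrained shear strength acting along the arc:
Arc length L_a = R·θ = 16.2·(55.8°·π/180) = 16.2·0.9739 = 15.78 m
M_R = s_u·L_a·R = 26·15.78·16.2 = 6645.3 kN·m/m
M_D = W·d = 985·6.97 = 6865.4 kN·m/m
FS = M_R / M_D = 6645.3 / 6865.4 = 0.968

FS = 0.97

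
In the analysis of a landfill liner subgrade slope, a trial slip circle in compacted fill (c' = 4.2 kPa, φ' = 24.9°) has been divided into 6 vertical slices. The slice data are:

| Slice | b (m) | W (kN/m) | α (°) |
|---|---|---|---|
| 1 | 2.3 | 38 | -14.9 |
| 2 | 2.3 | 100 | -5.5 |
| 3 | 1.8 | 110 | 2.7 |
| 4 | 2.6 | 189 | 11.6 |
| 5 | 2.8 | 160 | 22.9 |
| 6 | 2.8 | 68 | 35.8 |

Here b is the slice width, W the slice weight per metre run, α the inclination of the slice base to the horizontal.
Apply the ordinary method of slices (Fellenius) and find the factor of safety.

FS = 2.86

Ordinary method of slices: FS = Σ[c'·Δl_i + (W_i cosα_i)·tanφ'] / Σ W_i sinα_i, with Δl_i = b_i / cosα_i.
Slice 1: Δl = 2.3/cos(-14.9°) = 2.380 m; N'_1 = 38·cos(-14.9°) = 36.7; c'Δl = 10.00; W sinα = -9.8
Slice 2: Δl = 2.3/cos(-5.5°) = 2.311 m; N'_2 = 100·cos(-5.5°) = 99.5; c'Δl = 9.70; W sinα = -9.6
Slice 3: Δl = 1.8/cos2.7° = 1.802 m; N'_3 = 110·cos2.7° = 109.9; c'Δl = 7.57; W sinα = 5.2
Slice 4: Δl = 2.6/cos11.6° = 2.654 m; N'_4 = 189·cos11.6° = 185.1; c'Δl = 11.15; W sinα = 38.0
Slice 5: Δl = 2.8/cos22.9° = 3.040 m; N'_5 = 160·cos22.9° = 147.4; c'Δl = 12.77; W sinα = 62.3
Slice 6: Δl = 2.8/cos35.8° = 3.452 m; N'_6 = 68·cos35.8° = 55.2; c'Δl = 14.50; W sinα = 39.8
Σc'Δl = 65.7 kN/m; ΣN' = 633.8 kN/m; ΣW sinα = 125.9 kN/m
Resisting = 65.7 + 633.8·tan24.9° = 65.7 + 294.2 = 359.9 kN/m
FS = 359.9 / 125.9 = 2.859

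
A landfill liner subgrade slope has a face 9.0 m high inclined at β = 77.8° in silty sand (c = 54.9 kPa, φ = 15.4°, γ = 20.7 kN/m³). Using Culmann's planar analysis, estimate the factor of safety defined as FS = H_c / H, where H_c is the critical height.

FS = 2.07

H_c = (4c/γ) · sinβ cosφ / [1 − cos(β − φ)]
    = (4·54.9/20.7) · sin77.8°·cos15.4° / [1 − cos62.4°]
    = 10.609 · 0.9423 / 0.5367 = 18.63 m
FS = H_c / H = 18.63 / 9.0 = 2.070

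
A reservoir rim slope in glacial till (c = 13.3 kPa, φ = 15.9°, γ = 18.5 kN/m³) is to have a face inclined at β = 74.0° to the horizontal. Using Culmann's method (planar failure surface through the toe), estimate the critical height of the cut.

Culmann's analysis gives the critical failure plane at α_cr = (β + φ)/2 = (74.0 + 15.9)/2 = 45.0°, and the critical height
H_c = (4c/γ) · sinβ cosφ / [1 − cos(β − φ)]
    = (4·13.3/18.5) · sin74.0°·cos15.9° / [1 − cos(58.1°)]
    = 2.876 · 0.9613·0.9617 / [1 − 0.5284]
    = 2.876 · 0.9245 / 0.4716
    = 5.64 m

H_c = 5.64 m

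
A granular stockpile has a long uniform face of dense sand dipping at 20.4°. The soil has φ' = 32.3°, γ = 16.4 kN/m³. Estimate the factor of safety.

For a dry cohesionless infinite slope the factor of safety is FS = tanφ' / tanβ.
FS = tan32.3° / tan20.4° = 0.6322 / 0.3719 = 1.700

FS = 1.70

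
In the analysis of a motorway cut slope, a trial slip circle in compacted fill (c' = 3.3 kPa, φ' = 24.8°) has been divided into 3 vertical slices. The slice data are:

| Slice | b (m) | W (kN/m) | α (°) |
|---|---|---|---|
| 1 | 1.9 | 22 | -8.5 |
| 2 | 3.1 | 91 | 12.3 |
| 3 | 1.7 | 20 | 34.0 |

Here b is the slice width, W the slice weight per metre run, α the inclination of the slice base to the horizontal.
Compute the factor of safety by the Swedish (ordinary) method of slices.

Ordinary method of slices: FS = Σ[c'·Δl_i + (W_i cosα_i)·tanφ'] / Σ W_i sinα_i, with Δl_i = b_i / cosα_i.
Slice 1: Δl = 1.9/cos(-8.5°) = 1.921 m; N'_1 = 22·cos(-8.5°) = 21.8; c'Δl = 6.34; W sinα = -3.3
Slice 2: Δl = 3.1/cos12.3° = 3.173 m; N'_2 = 91·cos12.3° = 88.9; c'Δl = 10.47; W sinα = 19.4
Slice 3: Δl = 1.7/cos34.0° = 2.051 m; N'_3 = 20·cos34.0° = 16.6; c'Δl = 6.77; W sinα = 11.2
Σc'Δl = 23.6 kN/m; ΣN' = 127.3 kN/m; ΣW sinα = 27.3 kN/m
Resisting = 23.6 + 127.3·tan24.8° = 23.6 + 58.8 = 82.4 kN/m
FS = 82.4 / 27.3 = 3.015

FS = 3.02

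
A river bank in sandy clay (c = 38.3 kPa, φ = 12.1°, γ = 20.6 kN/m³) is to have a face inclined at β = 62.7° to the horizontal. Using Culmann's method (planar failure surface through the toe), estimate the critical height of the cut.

Culmann's analysis gives the critical failure plane at α_cr = (β + φ)/2 = (62.7 + 12.1)/2 = 37.4°, and the critical height
H_c = (4c/γ) · sinβ cosφ / [1 − cos(β − φ)]
    = (4·38.3/20.6) · sin62.7°·cos12.1° / [1 − cos(50.6°)]
    = 7.437 · 0.8886·0.9778 / [1 − 0.6347]
    = 7.437 · 0.8689 / 0.3653
    = 17.69 m

H_c = 17.69 m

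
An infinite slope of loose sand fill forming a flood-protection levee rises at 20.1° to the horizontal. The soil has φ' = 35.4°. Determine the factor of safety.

For a dry cohesionless infinite slope the factor of safety is FS = tanφ' / tanβ.
FS = tan35.4° / tan20.1° = 0.7107 / 0.3659 = 1.942

FS = 1.94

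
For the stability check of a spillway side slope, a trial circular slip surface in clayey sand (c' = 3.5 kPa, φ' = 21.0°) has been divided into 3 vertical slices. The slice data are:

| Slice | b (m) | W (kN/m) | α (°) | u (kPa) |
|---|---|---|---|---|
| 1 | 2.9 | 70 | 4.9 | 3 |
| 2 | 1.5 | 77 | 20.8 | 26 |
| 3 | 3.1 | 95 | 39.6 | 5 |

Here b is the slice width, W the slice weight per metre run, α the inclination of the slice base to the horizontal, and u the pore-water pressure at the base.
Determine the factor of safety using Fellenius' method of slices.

FS = 0.91

Ordinary method of slices: FS = Σ[c'·Δl_i + (W_i cosα_i − u_i·Δl_i)·tanφ'] / Σ W_i sinα_i, with Δl_i = b_i / cosα_i.
Slice 1: Δl = 2.9/cos4.9° = 2.911 m; N'_1 = 70·cos4.9° − 3·2.911 = 61.0; c'Δl = 10.19; W sinα = 6.0
Slice 2: Δl = 1.5/cos20.8° = 1.605 m; N'_2 = 77·cos20.8° − 26·1.605 = 30.3; c'Δl = 5.62; W sinα = 27.3
Slice 3: Δl = 3.1/cos39.6° = 4.023 m; N'_3 = 95·cos39.6° − 5·4.023 = 53.1; c'Δl = 14.08; W sinα = 60.6
Σc'Δl = 29.9 kN/m; ΣN' = 144.4 kN/m; ΣW sinα = 93.9 kN/m
Resisting = 29.9 + 144.4·tan21.0° = 29.9 + 55.4 = 85.3 kN/m
FS = 85.3 / 93.9 = 0.909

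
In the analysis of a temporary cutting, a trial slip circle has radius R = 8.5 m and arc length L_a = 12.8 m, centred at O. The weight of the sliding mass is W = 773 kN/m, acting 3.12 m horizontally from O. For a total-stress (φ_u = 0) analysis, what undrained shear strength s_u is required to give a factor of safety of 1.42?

FS = s_u·L_a·R / (W·d), so s_u = FS·W·d / (L_a·R).
s_u = 1.42·773·3.12 / (12.80·8.5) = 3424.7 / 108.80 = 31.48 kPa

s_u = 31.5 kPa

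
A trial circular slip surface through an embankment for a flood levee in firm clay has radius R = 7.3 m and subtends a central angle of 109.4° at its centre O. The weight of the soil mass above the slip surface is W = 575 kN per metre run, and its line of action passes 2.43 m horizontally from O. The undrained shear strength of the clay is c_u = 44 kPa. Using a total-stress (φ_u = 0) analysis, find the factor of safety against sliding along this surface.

Taking moments about the centre O, the resisting moment is provided by the undrained shear strength acting along the arc:
Arc length L_a = R·θ = 7.3·(109.4°·π/180) = 7.3·1.9094 = 13.94 m
M_R = c_u·L_a·R = 44·13.94·7.3 = 4477.1 kN·m/m
M_D = W·d = 575·2.43 = 1397.2 kN·m/m
FS = M_R / M_D = 4477.1 / 1397.2 = 3.204

FS = 3.20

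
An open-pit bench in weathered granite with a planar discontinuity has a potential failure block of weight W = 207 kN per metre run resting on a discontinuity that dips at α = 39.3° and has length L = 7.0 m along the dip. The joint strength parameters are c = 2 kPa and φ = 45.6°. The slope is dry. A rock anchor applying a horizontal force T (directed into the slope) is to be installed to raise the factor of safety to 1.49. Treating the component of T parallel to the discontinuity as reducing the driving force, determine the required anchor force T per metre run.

Resolving forces along and normal to the sliding plane, with the horizontal anchor force T adding T·sinα to the effective normal force and T·cosα acting up the plane against the driving force:
FS = [cL + (W cosα + T sinα) tanφ] / [W sinα − T cosα]
Without the anchor: N' = 160.2 kN/m, driving T_d = 131.1 kN/m, resisting R = 2·7.0 + 160.2·tan45.6° = 177.6 kN/m, FS = 1.35.
Setting FS = 1.49 and solving for T:
1.49·(131.1 − T cos39.3°) = 177.6 + T sin39.3°·tan45.6°
T·(sin39.3°·tan45.6° + 1.49·cos39.3°) = 1.49·131.1 − 177.6
T·(0.6334·1.0212 + 1.49·0.7738) = 195.4 − 177.6 = 17.8
T·1.7998 = 17.8
T = 9.9 kN/m

T = 10 kN/m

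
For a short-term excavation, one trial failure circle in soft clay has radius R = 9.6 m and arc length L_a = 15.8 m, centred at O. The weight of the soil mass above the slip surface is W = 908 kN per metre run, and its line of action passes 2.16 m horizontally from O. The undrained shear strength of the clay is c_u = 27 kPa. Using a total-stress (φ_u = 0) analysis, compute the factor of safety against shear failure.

FS = 2.09

Taking moments about the centre O, the resisting moment is provided by the undrained shear strength acting along the arc:
M_R = c_u·L_a·R = 27·15.80·9.6 = 4095.4 kN·m/m
M_D = W·d = 908·2.16 = 1961.3 kN·m/m
FS = M_R / M_D = 4095.4 / 1961.3 = 2.088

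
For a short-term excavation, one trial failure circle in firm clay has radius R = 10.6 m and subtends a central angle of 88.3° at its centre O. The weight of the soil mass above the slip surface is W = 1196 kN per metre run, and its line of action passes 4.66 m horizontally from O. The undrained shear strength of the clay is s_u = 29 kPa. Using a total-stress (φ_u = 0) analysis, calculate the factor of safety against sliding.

Taking moments about the centre O, the resisting moment is provided by the undrained shear strength acting along the arc:
Arc length L_a = R·θ = 10.6·(88.3°·π/180) = 10.6·1.5411 = 16.34 m
M_R = s_u·L_a·R = 29·16.34·10.6 = 5021.7 kN·m/m
M_D = W·d = 1196·4.66 = 5573.4 kN·m/m
FS = M_R / M_D = 5021.7 / 5573.4 = 0.901

FS = 0.90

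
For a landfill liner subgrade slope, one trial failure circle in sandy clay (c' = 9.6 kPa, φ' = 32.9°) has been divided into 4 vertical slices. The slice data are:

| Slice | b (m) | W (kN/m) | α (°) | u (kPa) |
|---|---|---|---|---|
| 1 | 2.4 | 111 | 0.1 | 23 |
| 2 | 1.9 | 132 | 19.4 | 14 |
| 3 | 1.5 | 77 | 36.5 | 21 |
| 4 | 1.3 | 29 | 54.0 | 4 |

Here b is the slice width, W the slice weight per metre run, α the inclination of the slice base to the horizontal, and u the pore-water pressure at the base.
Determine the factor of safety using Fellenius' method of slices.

Ordinary method of slices: FS = Σ[c'·Δl_i + (W_i cosα_i − u_i·Δl_i)·tanφ'] / Σ W_i sinα_i, with Δl_i = b_i / cosα_i.
Slice 1: Δl = 2.4/cos0.1° = 2.400 m; N'_1 = 111·cos0.1° − 23·2.400 = 55.8; c'Δl = 23.04; W sinα = 0.2
Slice 2: Δl = 1.9/cos19.4° = 2.014 m; N'_2 = 132·cos19.4° − 14·2.014 = 96.3; c'Δl = 19.34; W sinα = 43.8
Slice 3: Δl = 1.5/cos36.5° = 1.866 m; N'_3 = 77·cos36.5° − 21·1.866 = 22.7; c'Δl = 17.91; W sinα = 45.8
Slice 4: Δl = 1.3/cos54.0° = 2.212 m; N'_4 = 29·cos54.0° − 4·2.212 = 8.2; c'Δl = 21.23; W sinα = 23.5
Σc'Δl = 81.5 kN/m; ΣN' = 183.0 kN/m; ΣW sinα = 113.3 kN/m
Resisting = 81.5 + 183.0·tan32.9° = 81.5 + 118.4 = 199.9 kN/m
FS = 199.9 / 113.3 = 1.764

FS = 1.76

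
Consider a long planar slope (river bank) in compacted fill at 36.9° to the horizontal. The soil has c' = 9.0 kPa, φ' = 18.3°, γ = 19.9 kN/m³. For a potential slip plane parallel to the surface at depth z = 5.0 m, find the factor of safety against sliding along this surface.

For an infinite slope with a slip plane parallel to the surface (no pore pressure): FS = [c' + γz cos²β tanφ'] / [γz sinβ cosβ].
γz = 19.9·5.0 = 99.50 kN/m²
Numerator = 9.0 + 99.50·cos²36.9°·tan18.3° = 9.0 + 99.50·0.6395·0.3307 = 30.044 kPa
Denominator = 99.50·sin36.9°·cos36.9° = 99.50·0.6004·0.7997 = 47.775 kPa
FS = 30.044 / 47.775 = 0.629

FS = 0.63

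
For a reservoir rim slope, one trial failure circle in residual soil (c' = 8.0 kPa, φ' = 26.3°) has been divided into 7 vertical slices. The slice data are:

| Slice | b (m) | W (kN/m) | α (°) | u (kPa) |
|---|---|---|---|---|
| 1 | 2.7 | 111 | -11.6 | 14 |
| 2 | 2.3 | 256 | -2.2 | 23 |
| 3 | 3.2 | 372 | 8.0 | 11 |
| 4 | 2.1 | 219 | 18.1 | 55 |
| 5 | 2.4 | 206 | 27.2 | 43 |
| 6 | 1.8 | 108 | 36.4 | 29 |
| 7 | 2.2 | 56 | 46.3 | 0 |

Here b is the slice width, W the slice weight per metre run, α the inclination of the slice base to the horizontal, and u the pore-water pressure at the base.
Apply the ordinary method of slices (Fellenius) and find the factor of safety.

Ordinary method of slices: FS = Σ[c'·Δl_i + (W_i cosα_i − u_i·Δl_i)·tanφ'] / Σ W_i sinα_i, with Δl_i = b_i / cosα_i.
Slice 1: Δl = 2.7/cos(-11.6°) = 2.756 m; N'_1 = 111·cos(-11.6°) − 14·2.756 = 70.1; c'Δl = 22.05; W sinα = -22.3
Slice 2: Δl = 2.3/cos(-2.2°) = 2.302 m; N'_2 = 256·cos(-2.2°) − 23·2.302 = 202.9; c'Δl = 18.41; W sinα = -9.8
Slice 3: Δl = 3.2/cos8.0° = 3.231 m; N'_3 = 372·cos8.0° − 11·3.231 = 332.8; c'Δl = 25.85; W sinα = 51.8
Slice 4: Δl = 2.1/cos18.1° = 2.209 m; N'_4 = 219·cos18.1° − 55·2.209 = 86.6; c'Δl = 17.67; W sinα = 68.0
Slice 5: Δl = 2.4/cos27.2° = 2.698 m; N'_5 = 206·cos27.2° − 43·2.698 = 67.2; c'Δl = 21.59; W sinα = 94.2
Slice 6: Δl = 1.8/cos36.4° = 2.236 m; N'_6 = 108·cos36.4° − 29·2.236 = 22.1; c'Δl = 17.89; W sinα = 64.1
Slice 7: Δl = 2.2/cos46.3° = 3.184 m; N'_7 = 56·cos46.3° − 0·3.184 = 38.7; c'Δl = 25.47; W sinα = 40.5
Σc'Δl = 148.9 kN/m; ΣN' = 820.5 kN/m; ΣW sinα = 286.4 kN/m
Resisting = 148.9 + 820.5·tan26.3° = 148.9 + 405.5 = 554.4 kN/m
FS = 554.4 / 286.4 = 1.936

FS = 1.94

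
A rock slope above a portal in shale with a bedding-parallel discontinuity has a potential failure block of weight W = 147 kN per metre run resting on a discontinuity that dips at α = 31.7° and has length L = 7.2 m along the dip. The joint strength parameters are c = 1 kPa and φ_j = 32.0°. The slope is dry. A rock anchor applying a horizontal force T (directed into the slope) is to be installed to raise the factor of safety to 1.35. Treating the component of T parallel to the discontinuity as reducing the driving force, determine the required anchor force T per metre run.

T = 13 kN/m

Resolving forces along and normal to the sliding plane, with the horizontal anchor force T adding T·sinα to the effective normal force and T·cosα acting up the plane against the driving force:
FS = [cL + (W cosα + T sinα) tanφ_j] / [W sinα − T cosα]
Without the anchor: N' = 125.1 kN/m, driving T_d = 77.2 kN/m, resisting R = 1·7.2 + 125.1·tan32.0° = 85.4 kN/m, FS = 1.10.
Setting FS = 1.35 and solving for T:
1.35·(77.2 − T cos31.7°) = 85.4 + T sin31.7°·tan32.0°
T·(sin31.7°·tan32.0° + 1.35·cos31.7°) = 1.35·77.2 − 85.4
T·(0.5255·0.6249 + 1.35·0.8508) = 104.3 − 85.4 = 18.9
T·1.4769 = 18.9
T = 12.8 kN/m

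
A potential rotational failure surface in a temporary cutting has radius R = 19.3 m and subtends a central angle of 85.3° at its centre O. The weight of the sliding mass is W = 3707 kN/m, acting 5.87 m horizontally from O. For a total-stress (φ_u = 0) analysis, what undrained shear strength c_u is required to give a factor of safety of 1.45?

c_u = 56.9 kPa

FS = c_u·L_a·R / (W·d), so c_u = FS·W·d / (L_a·R).
Arc length L_a = R·θ = 19.3·(85.3°·π/180) = 19.3·1.4888 = 28.73 m
c_u = 1.45·3707·5.87 / (28.73·19.3) = 31552.1 / 554.55 = 56.90 kPa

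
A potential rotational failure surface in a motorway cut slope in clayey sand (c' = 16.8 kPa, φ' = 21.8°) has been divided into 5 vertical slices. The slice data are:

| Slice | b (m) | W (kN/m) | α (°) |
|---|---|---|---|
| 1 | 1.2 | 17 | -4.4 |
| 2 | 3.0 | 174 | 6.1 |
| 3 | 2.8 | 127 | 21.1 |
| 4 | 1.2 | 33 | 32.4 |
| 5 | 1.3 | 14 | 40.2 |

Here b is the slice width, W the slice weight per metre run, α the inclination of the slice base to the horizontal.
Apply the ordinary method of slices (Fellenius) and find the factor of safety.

FS = 3.49

Ordinary method of slices: FS = Σ[c'·Δl_i + (W_i cosα_i)·tanφ'] / Σ W_i sinα_i, with Δl_i = b_i / cosα_i.
Slice 1: Δl = 1.2/cos(-4.4°) = 1.204 m; N'_1 = 17·cos(-4.4°) = 16.9; c'Δl = 20.22; W sinα = -1.3
Slice 2: Δl = 3.0/cos6.1° = 3.017 m; N'_2 = 174·cos6.1° = 173.0; c'Δl = 50.69; W sinα = 18.5
Slice 3: Δl = 2.8/cos21.1° = 3.001 m; N'_3 = 127·cos21.1° = 118.5; c'Δl = 50.42; W sinα = 45.7
Slice 4: Δl = 1.2/cos32.4° = 1.421 m; N'_4 = 33·cos32.4° = 27.9; c'Δl = 23.88; W sinα = 17.7
Slice 5: Δl = 1.3/cos40.2° = 1.702 m; N'_5 = 14·cos40.2° = 10.7; c'Δl = 28.59; W sinα = 9.0
Σc'Δl = 173.8 kN/m; ΣN' = 347.0 kN/m; ΣW sinα = 89.6 kN/m
Resisting = 173.8 + 347.0·tan21.8° = 173.8 + 138.8 = 312.6 kN/m
FS = 312.6 / 89.6 = 3.488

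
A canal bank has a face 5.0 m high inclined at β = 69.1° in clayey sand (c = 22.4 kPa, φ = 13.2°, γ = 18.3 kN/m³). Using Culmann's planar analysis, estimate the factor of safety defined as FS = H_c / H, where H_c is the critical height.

FS = 2.03

H_c = (4c/γ) · sinβ cosφ / [1 − cos(β − φ)]
    = (4·22.4/18.3) · sin69.1°·cos13.2° / [1 − cos55.9°]
    = 4.896 · 0.9095 / 0.4394 = 10.14 m
FS = H_c / H = 10.14 / 5.0 = 2.027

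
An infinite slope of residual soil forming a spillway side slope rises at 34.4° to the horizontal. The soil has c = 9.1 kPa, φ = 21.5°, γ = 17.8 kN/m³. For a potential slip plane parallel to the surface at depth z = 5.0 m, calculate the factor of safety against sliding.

For an infinite slope with a slip plane parallel to the surface (no pore pressure): FS = [c + γz cos²β tanφ] / [γz sinβ cosβ].
γz = 17.8·5.0 = 89.00 kN/m²
Numerator = 9.1 + 89.00·cos²34.4°·tan21.5° = 9.1 + 89.00·0.6808·0.3939 = 32.968 kPa
Denominator = 89.00·sin34.4°·cos34.4° = 89.00·0.5650·0.8251 = 41.488 kPa
FS = 32.968 / 41.488 = 0.795

FS = 0.79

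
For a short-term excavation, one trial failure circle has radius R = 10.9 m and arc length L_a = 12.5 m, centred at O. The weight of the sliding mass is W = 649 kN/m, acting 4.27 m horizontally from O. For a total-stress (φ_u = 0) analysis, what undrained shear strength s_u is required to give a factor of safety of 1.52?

s_u = 30.9 kPa

FS = s_u·L_a·R / (W·d), so s_u = FS·W·d / (L_a·R).
s_u = 1.52·649·4.27 / (12.50·10.9) = 4212.3 / 136.25 = 30.92 kPa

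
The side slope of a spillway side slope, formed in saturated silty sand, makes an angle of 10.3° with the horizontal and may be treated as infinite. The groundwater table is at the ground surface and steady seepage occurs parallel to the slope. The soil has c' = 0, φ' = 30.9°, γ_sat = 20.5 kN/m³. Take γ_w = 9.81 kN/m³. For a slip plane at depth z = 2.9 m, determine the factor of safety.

With seepage parallel to the slope and the water table at the surface, the effective normal stress on the slip plane uses the buoyant unit weight γ' = γ_sat − γ_w while the driving shear stress uses γ_sat:
FS = [c' + γ' z cos²β tanφ'] / [γ_sat z sinβ cosβ]
(For c' = 0 this reduces to FS = (γ'/γ_sat)·tanφ'/tanβ.)
γ' = 20.5 − 9.81 = 10.69 kN/m³
Numerator = 0.0 + 10.69·2.9·cos²10.3°·tan30.9° = 0.0 + 10.69·2.9·0.9680·0.5985 = 17.961 kPa
Denominator = 20.5·2.9·sin10.3°·cos10.3° = 20.5·2.9·0.1788·0.9839 = 10.458 kPa
FS = 17.961 / 10.458 = 1.717

FS = 1.72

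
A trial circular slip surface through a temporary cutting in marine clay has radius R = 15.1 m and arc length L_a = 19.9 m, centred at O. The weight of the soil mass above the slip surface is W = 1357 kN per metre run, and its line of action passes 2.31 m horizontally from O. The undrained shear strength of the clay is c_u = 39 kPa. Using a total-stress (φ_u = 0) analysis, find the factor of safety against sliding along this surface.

FS = 3.74

Taking moments about the centre O, the resisting moment is provided by the undrained shear strength acting along the arc:
M_R = c_u·L_a·R = 39·19.90·15.1 = 11719.1 kN·m/m
M_D = W·d = 1357·2.31 = 3134.7 kN·m/m
FS = M_R / M_D = 11719.1 / 3134.7 = 3.739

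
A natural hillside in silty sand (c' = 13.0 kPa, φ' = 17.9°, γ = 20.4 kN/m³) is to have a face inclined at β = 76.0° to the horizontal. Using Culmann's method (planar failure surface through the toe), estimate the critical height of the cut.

Culmann's analysis gives the critical failure plane at α_cr = (β + φ')/2 = (76.0 + 17.9)/2 = 47.0°, and the critical height
H_c = (4c'/γ) · sinβ cosφ' / [1 − cos(β − φ')]
    = (4·13.0/20.4) · sin76.0°·cos17.9° / [1 − cos(58.1°)]
    = 2.549 · 0.9703·0.9516 / [1 − 0.5284]
    = 2.549 · 0.9233 / 0.4716
    = 4.99 m

H_c = 4.99 m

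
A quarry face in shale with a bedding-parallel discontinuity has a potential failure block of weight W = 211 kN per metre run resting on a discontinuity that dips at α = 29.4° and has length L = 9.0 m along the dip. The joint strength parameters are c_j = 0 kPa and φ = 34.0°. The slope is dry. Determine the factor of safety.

Resolving the block weight along and normal to the plane and applying the Mohr–Coulomb strength on the joint:
N' = W cosα = 211·cos29.4° = 183.8 kN/m
Driving force T = W sinα = 211·sin29.4° = 103.6 kN/m
Resisting force R = c_j·L + N'·tanφ = 0·9.0 + 183.8·tan34.0° = 0.0 + 124.0 = 124.0 kN/m
FS = R / T = 124.0 / 103.6 = 1.197

FS = 1.20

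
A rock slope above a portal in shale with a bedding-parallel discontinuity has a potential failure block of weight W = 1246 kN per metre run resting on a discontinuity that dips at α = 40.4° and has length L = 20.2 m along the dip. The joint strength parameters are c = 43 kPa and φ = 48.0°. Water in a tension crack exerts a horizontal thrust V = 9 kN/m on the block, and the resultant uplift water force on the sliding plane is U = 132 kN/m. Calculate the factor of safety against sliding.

Resolving the block weight along and normal to the plane and applying the Mohr–Coulomb strength on the joint:
N' = W cosα − U − V sinα = 1246·cos40.4° − 132 − 9·sin40.4° = 811.0 kN/m
Driving force T = W sinα + V cosα = 1246·sin40.4° + 9·cos40.4° = 814.4 kN/m
Resisting force R = c·L + N'·tanφ = 43·20.2 + 811.0·tan48.0° = 868.6 + 900.8 = 1769.4 kN/m
FS = R / T = 1769.4 / 814.4 = 2.173

FS = 2.17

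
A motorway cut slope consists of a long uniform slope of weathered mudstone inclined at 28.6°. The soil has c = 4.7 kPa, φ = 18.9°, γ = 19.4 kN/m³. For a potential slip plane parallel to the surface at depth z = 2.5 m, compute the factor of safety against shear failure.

For an infinite slope with a slip plane parallel to the surface (no pore pressure): FS = [c + γz cos²β tanφ] / [γz sinβ cosβ].
γz = 19.4·2.5 = 48.50 kN/m²
Numerator = 4.7 + 48.50·cos²28.6°·tan18.9° = 4.7 + 48.50·0.7709·0.3424 = 17.500 kPa
Denominator = 48.50·sin28.6°·cos28.6° = 48.50·0.4787·0.8780 = 20.384 kPa
FS = 17.500 / 20.384 = 0.859

FS = 0.86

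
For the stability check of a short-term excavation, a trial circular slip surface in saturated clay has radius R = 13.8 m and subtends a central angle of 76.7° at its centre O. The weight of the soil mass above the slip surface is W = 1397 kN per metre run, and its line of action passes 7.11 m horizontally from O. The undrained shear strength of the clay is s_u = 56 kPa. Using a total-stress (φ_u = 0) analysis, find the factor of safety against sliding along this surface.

Taking moments about the centre O, the resisting moment is provided by the undrained shear strength acting along the arc:
Arc length L_a = R·θ = 13.8·(76.7°·π/180) = 13.8·1.3387 = 18.47 m
M_R = s_u·L_a·R = 56·18.47·13.8 = 14276.4 kN·m/m
M_D = W·d = 1397·7.11 = 9932.7 kN·m/m
FS = M_R / M_D = 14276.4 / 9932.7 = 1.437

FS = 1.44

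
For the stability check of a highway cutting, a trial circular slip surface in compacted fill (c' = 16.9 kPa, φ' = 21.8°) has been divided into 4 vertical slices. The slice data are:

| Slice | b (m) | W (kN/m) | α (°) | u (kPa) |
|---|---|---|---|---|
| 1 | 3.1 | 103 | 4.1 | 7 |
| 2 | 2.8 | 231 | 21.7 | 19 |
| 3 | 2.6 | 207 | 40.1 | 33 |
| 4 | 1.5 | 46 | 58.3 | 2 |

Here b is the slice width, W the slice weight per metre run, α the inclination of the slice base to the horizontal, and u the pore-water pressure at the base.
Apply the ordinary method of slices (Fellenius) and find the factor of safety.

FS = 1.25

Ordinary method of slices: FS = Σ[c'·Δl_i + (W_i cosα_i − u_i·Δl_i)·tanφ'] / Σ W_i sinα_i, with Δl_i = b_i / cosα_i.
Slice 1: Δl = 3.1/cos4.1° = 3.108 m; N'_1 = 103·cos4.1° − 7·3.108 = 81.0; c'Δl = 52.52; W sinα = 7.4
Slice 2: Δl = 2.8/cos21.7° = 3.014 m; N'_2 = 231·cos21.7° − 19·3.014 = 157.4; c'Δl = 50.93; W sinα = 85.4
Slice 3: Δl = 2.6/cos40.1° = 3.399 m; N'_3 = 207·cos40.1° − 33·3.399 = 46.2; c'Δl = 57.44; W sinα = 133.3
Slice 4: Δl = 1.5/cos58.3° = 2.855 m; N'_4 = 46·cos58.3° − 2·2.855 = 18.5; c'Δl = 48.24; W sinα = 39.1
Σc'Δl = 209.1 kN/m; ΣN' = 303.0 kN/m; ΣW sinα = 265.2 kN/m
Resisting = 209.1 + 303.0·tan21.8° = 209.1 + 121.2 = 330.3 kN/m
FS = 330.3 / 265.2 = 1.245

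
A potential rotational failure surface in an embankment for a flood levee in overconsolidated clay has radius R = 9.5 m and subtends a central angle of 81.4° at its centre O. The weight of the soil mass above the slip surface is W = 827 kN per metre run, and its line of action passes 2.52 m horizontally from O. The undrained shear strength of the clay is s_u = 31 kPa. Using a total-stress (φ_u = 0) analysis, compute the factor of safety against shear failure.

Taking moments about the centre O, the resisting moment is provided by the undrained shear strength acting along the arc:
Arc length L_a = R·θ = 9.5·(81.4°·π/180) = 9.5·1.4207 = 13.50 m
M_R = s_u·L_a·R = 31·13.50·9.5 = 3974.8 kN·m/m
M_D = W·d = 827·2.52 = 2084.0 kN·m/m
FS = M_R / M_D = 3974.8 / 2084.0 = 1.907

FS = 1.91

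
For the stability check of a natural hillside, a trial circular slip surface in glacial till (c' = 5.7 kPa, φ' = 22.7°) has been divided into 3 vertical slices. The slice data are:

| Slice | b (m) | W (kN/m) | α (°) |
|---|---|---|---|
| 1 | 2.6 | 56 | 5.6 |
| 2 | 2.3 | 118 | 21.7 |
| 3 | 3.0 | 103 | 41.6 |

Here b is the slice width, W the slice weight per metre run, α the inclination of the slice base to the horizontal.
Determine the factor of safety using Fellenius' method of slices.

Ordinary method of slices: FS = Σ[c'·Δl_i + (W_i cosα_i)·tanφ'] / Σ W_i sinα_i, with Δl_i = b_i / cosα_i.
Slice 1: Δl = 2.6/cos5.6° = 2.612 m; N'_1 = 56·cos5.6° = 55.7; c'Δl = 14.89; W sinα = 5.5
Slice 2: Δl = 2.3/cos21.7° = 2.475 m; N'_2 = 118·cos21.7° = 109.6; c'Δl = 14.11; W sinα = 43.6
Slice 3: Δl = 3.0/cos41.6° = 4.012 m; N'_3 = 103·cos41.6° = 77.0; c'Δl = 22.87; W sinα = 68.4
Σc'Δl = 51.9 kN/m; ΣN' = 242.4 kN/m; ΣW sinα = 117.5 kN/m
Resisting = 51.9 + 242.4·tan22.7° = 51.9 + 101.4 = 153.3 kN/m
FS = 153.3 / 117.5 = 1.305

FS = 1.30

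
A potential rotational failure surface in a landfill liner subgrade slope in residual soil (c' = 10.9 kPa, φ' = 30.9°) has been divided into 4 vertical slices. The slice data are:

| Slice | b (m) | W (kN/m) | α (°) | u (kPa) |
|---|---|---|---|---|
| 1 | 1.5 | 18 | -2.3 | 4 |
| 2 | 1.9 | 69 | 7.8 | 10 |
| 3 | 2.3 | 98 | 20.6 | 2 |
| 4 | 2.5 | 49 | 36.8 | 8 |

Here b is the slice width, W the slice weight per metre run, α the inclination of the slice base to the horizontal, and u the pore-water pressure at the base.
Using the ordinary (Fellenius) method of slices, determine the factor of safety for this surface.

FS = 2.69

Ordinary method of slices: FS = Σ[c'·Δl_i + (W_i cosα_i − u_i·Δl_i)·tanφ'] / Σ W_i sinα_i, with Δl_i = b_i / cosα_i.
Slice 1: Δl = 1.5/cos(-2.3°) = 1.501 m; N'_1 = 18·cos(-2.3°) − 4·1.501 = 12.0; c'Δl = 16.36; W sinα = -0.7
Slice 2: Δl = 1.9/cos7.8° = 1.918 m; N'_2 = 69·cos7.8° − 10·1.918 = 49.2; c'Δl = 20.90; W sinα = 9.4
Slice 3: Δl = 2.3/cos20.6° = 2.457 m; N'_3 = 98·cos20.6° − 2·2.457 = 86.8; c'Δl = 26.78; W sinα = 34.5
Slice 4: Δl = 2.5/cos36.8° = 3.122 m; N'_4 = 49·cos36.8° − 8·3.122 = 14.3; c'Δl = 34.03; W sinα = 29.4
Σc'Δl = 98.1 kN/m; ΣN' = 162.2 kN/m; ΣW sinα = 72.5 kN/m
Resisting = 98.1 + 162.2·tan30.9° = 98.1 + 97.1 = 195.2 kN/m
FS = 195.2 / 72.5 = 2.693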